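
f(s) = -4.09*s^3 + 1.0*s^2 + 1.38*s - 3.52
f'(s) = -12.27*s^2 + 2.0*s + 1.38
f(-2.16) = 39.38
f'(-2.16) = -60.19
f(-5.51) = 703.43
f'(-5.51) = -382.16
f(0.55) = -3.14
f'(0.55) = -1.23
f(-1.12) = 1.93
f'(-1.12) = -16.25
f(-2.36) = 52.55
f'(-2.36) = -71.68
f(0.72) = -3.53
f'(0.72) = -3.54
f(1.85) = -23.44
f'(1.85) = -36.91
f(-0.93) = -0.65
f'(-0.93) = -11.09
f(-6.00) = 907.64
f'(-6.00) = -452.34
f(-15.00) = 14004.53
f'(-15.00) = -2789.37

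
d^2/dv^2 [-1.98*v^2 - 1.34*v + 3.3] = -3.96000000000000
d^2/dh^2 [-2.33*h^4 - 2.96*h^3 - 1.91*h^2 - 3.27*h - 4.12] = -27.96*h^2 - 17.76*h - 3.82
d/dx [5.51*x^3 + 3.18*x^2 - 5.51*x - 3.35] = 16.53*x^2 + 6.36*x - 5.51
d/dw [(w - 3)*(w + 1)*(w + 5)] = 3*w^2 + 6*w - 13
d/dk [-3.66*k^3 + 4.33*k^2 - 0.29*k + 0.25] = -10.98*k^2 + 8.66*k - 0.29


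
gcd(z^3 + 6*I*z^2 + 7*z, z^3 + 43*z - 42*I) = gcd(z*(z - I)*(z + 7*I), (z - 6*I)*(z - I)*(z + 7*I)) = z^2 + 6*I*z + 7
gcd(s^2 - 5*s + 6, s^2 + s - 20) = 1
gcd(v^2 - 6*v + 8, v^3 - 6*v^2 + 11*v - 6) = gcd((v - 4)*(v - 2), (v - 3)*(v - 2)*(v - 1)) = v - 2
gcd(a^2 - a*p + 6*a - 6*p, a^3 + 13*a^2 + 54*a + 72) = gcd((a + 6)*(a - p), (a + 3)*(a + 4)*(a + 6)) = a + 6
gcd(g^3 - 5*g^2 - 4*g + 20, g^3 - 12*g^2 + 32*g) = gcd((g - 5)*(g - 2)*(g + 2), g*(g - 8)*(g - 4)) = 1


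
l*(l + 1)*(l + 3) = l^3 + 4*l^2 + 3*l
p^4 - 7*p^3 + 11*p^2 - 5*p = p*(p - 5)*(p - 1)^2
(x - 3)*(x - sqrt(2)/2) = x^2 - 3*x - sqrt(2)*x/2 + 3*sqrt(2)/2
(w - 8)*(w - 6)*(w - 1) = w^3 - 15*w^2 + 62*w - 48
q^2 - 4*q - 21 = (q - 7)*(q + 3)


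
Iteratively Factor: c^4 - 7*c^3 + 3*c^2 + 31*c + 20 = (c - 5)*(c^3 - 2*c^2 - 7*c - 4) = (c - 5)*(c + 1)*(c^2 - 3*c - 4) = (c - 5)*(c - 4)*(c + 1)*(c + 1)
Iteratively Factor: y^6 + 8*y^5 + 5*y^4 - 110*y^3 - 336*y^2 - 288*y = (y + 3)*(y^5 + 5*y^4 - 10*y^3 - 80*y^2 - 96*y) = (y + 3)^2*(y^4 + 2*y^3 - 16*y^2 - 32*y) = y*(y + 3)^2*(y^3 + 2*y^2 - 16*y - 32) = y*(y + 2)*(y + 3)^2*(y^2 - 16) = y*(y + 2)*(y + 3)^2*(y + 4)*(y - 4)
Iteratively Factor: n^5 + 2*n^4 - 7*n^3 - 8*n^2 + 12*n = (n + 3)*(n^4 - n^3 - 4*n^2 + 4*n) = (n + 2)*(n + 3)*(n^3 - 3*n^2 + 2*n) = n*(n + 2)*(n + 3)*(n^2 - 3*n + 2) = n*(n - 1)*(n + 2)*(n + 3)*(n - 2)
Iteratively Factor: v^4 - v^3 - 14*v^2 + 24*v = (v)*(v^3 - v^2 - 14*v + 24) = v*(v - 3)*(v^2 + 2*v - 8) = v*(v - 3)*(v + 4)*(v - 2)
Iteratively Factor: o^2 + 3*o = (o)*(o + 3)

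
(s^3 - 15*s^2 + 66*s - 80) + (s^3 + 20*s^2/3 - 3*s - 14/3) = 2*s^3 - 25*s^2/3 + 63*s - 254/3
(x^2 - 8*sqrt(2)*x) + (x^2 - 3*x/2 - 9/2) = 2*x^2 - 8*sqrt(2)*x - 3*x/2 - 9/2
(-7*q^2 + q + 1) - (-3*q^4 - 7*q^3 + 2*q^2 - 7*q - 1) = 3*q^4 + 7*q^3 - 9*q^2 + 8*q + 2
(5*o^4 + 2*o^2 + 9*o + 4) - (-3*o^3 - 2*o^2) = 5*o^4 + 3*o^3 + 4*o^2 + 9*o + 4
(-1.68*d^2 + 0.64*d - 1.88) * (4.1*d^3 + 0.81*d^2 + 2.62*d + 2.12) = -6.888*d^5 + 1.2632*d^4 - 11.5912*d^3 - 3.4076*d^2 - 3.5688*d - 3.9856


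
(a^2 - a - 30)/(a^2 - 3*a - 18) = (a + 5)/(a + 3)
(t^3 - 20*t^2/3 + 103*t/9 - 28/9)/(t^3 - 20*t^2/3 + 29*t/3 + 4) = (9*t^2 - 24*t + 7)/(3*(3*t^2 - 8*t - 3))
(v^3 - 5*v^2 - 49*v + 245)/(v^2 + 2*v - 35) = v - 7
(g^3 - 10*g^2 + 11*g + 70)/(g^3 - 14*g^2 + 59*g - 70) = (g + 2)/(g - 2)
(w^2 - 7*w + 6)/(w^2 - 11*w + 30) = (w - 1)/(w - 5)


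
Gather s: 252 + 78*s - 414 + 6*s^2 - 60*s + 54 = 6*s^2 + 18*s - 108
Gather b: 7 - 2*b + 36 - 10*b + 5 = 48 - 12*b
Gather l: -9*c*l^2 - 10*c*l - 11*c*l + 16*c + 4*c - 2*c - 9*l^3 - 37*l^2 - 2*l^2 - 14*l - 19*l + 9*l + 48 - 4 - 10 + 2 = 18*c - 9*l^3 + l^2*(-9*c - 39) + l*(-21*c - 24) + 36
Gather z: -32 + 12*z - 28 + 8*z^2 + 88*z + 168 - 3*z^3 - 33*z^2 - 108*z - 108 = -3*z^3 - 25*z^2 - 8*z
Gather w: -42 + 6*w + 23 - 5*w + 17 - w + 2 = 0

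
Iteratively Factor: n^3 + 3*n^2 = (n)*(n^2 + 3*n) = n*(n + 3)*(n)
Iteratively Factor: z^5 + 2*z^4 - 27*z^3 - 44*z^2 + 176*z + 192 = (z - 4)*(z^4 + 6*z^3 - 3*z^2 - 56*z - 48) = (z - 4)*(z - 3)*(z^3 + 9*z^2 + 24*z + 16) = (z - 4)*(z - 3)*(z + 1)*(z^2 + 8*z + 16) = (z - 4)*(z - 3)*(z + 1)*(z + 4)*(z + 4)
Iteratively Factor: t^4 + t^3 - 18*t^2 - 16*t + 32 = (t - 4)*(t^3 + 5*t^2 + 2*t - 8) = (t - 4)*(t - 1)*(t^2 + 6*t + 8) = (t - 4)*(t - 1)*(t + 2)*(t + 4)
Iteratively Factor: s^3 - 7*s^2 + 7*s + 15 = (s - 3)*(s^2 - 4*s - 5) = (s - 3)*(s + 1)*(s - 5)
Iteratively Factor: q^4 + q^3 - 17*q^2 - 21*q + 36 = (q - 4)*(q^3 + 5*q^2 + 3*q - 9) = (q - 4)*(q - 1)*(q^2 + 6*q + 9) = (q - 4)*(q - 1)*(q + 3)*(q + 3)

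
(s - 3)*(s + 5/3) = s^2 - 4*s/3 - 5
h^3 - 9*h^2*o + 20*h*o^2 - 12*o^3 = (h - 6*o)*(h - 2*o)*(h - o)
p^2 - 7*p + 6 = (p - 6)*(p - 1)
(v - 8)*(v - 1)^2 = v^3 - 10*v^2 + 17*v - 8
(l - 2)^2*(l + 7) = l^3 + 3*l^2 - 24*l + 28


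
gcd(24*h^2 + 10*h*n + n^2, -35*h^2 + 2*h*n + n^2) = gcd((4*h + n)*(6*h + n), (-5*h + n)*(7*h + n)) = 1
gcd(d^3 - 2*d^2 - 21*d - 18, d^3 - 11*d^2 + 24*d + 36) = d^2 - 5*d - 6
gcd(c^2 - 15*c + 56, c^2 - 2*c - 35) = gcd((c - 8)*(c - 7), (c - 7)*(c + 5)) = c - 7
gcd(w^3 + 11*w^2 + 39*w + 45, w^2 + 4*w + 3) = w + 3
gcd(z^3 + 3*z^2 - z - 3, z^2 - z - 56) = 1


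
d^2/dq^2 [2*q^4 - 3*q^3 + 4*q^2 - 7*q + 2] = 24*q^2 - 18*q + 8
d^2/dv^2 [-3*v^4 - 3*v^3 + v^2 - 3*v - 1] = -36*v^2 - 18*v + 2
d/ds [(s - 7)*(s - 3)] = 2*s - 10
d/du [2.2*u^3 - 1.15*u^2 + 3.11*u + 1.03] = 6.6*u^2 - 2.3*u + 3.11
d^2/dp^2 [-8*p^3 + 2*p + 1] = -48*p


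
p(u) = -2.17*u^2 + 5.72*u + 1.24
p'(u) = 5.72 - 4.34*u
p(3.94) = -9.91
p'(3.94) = -11.38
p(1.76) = 4.59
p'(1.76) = -1.92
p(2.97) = -0.91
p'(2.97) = -7.17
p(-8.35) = -197.82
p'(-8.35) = 41.96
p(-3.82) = -52.28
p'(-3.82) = 22.30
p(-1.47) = -11.86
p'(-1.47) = 12.10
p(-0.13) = 0.46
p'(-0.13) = 6.28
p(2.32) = 2.83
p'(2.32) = -4.35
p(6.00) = -42.56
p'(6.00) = -20.32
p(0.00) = 1.24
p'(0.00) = 5.72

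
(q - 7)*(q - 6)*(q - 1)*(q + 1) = q^4 - 13*q^3 + 41*q^2 + 13*q - 42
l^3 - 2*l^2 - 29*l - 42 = (l - 7)*(l + 2)*(l + 3)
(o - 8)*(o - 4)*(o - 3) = o^3 - 15*o^2 + 68*o - 96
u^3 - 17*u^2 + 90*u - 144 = (u - 8)*(u - 6)*(u - 3)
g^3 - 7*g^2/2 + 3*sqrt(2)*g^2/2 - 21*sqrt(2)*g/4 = g*(g - 7/2)*(g + 3*sqrt(2)/2)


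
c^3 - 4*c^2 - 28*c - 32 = (c - 8)*(c + 2)^2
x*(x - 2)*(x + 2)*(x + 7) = x^4 + 7*x^3 - 4*x^2 - 28*x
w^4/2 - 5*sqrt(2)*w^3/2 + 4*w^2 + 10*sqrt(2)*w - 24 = (w/2 + 1)*(w - 2)*(w - 3*sqrt(2))*(w - 2*sqrt(2))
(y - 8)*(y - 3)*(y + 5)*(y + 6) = y^4 - 67*y^2 - 66*y + 720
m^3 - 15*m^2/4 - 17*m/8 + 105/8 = (m - 3)*(m - 5/2)*(m + 7/4)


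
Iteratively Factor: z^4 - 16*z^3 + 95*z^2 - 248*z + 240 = (z - 4)*(z^3 - 12*z^2 + 47*z - 60) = (z - 4)*(z - 3)*(z^2 - 9*z + 20) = (z - 4)^2*(z - 3)*(z - 5)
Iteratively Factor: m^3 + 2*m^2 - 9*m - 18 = (m - 3)*(m^2 + 5*m + 6) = (m - 3)*(m + 3)*(m + 2)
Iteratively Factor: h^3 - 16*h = (h - 4)*(h^2 + 4*h) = (h - 4)*(h + 4)*(h)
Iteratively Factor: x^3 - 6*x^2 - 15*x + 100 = (x - 5)*(x^2 - x - 20) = (x - 5)*(x + 4)*(x - 5)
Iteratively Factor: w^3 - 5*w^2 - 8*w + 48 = (w - 4)*(w^2 - w - 12) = (w - 4)^2*(w + 3)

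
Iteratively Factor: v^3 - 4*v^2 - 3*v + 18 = (v - 3)*(v^2 - v - 6) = (v - 3)^2*(v + 2)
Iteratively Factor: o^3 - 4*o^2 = (o - 4)*(o^2) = o*(o - 4)*(o)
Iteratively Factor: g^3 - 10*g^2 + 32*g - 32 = (g - 4)*(g^2 - 6*g + 8) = (g - 4)^2*(g - 2)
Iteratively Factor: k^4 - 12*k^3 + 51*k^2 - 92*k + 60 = (k - 2)*(k^3 - 10*k^2 + 31*k - 30) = (k - 2)^2*(k^2 - 8*k + 15) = (k - 3)*(k - 2)^2*(k - 5)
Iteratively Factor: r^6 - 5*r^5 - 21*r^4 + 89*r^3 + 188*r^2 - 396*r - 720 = (r - 3)*(r^5 - 2*r^4 - 27*r^3 + 8*r^2 + 212*r + 240) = (r - 4)*(r - 3)*(r^4 + 2*r^3 - 19*r^2 - 68*r - 60) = (r - 4)*(r - 3)*(r + 2)*(r^3 - 19*r - 30) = (r - 4)*(r - 3)*(r + 2)^2*(r^2 - 2*r - 15) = (r - 5)*(r - 4)*(r - 3)*(r + 2)^2*(r + 3)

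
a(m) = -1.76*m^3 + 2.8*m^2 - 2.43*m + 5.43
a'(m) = -5.28*m^2 + 5.6*m - 2.43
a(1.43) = 2.53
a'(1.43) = -5.22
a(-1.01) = 12.55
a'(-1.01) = -13.47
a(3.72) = -55.46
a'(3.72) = -54.66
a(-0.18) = 5.97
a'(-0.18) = -3.61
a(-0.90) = 11.17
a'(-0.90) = -11.75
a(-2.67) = 65.38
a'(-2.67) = -55.02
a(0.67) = 4.53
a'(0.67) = -1.05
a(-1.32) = 17.56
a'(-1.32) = -19.02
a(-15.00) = 6611.88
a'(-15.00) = -1274.43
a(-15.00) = 6611.88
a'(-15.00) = -1274.43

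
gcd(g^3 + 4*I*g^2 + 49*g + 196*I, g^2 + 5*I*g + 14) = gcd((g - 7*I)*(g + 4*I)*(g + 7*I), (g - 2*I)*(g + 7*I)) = g + 7*I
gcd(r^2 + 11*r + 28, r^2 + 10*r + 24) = r + 4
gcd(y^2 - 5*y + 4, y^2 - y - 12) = y - 4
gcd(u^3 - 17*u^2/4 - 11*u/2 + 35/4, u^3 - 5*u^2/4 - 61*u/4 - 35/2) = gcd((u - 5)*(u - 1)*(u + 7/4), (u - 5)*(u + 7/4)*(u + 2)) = u^2 - 13*u/4 - 35/4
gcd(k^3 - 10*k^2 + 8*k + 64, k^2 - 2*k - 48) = k - 8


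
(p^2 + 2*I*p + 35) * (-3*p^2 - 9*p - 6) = -3*p^4 - 9*p^3 - 6*I*p^3 - 111*p^2 - 18*I*p^2 - 315*p - 12*I*p - 210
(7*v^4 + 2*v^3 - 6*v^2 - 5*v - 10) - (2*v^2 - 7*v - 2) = 7*v^4 + 2*v^3 - 8*v^2 + 2*v - 8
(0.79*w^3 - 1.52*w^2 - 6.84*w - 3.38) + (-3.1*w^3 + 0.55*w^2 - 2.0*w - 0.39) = -2.31*w^3 - 0.97*w^2 - 8.84*w - 3.77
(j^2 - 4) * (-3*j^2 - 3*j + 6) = -3*j^4 - 3*j^3 + 18*j^2 + 12*j - 24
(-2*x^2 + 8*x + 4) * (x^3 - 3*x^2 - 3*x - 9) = -2*x^5 + 14*x^4 - 14*x^3 - 18*x^2 - 84*x - 36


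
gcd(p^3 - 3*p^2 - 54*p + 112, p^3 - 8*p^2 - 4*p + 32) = p^2 - 10*p + 16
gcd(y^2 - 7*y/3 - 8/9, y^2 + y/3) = y + 1/3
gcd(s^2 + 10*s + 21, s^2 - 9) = s + 3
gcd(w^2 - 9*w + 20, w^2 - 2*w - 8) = w - 4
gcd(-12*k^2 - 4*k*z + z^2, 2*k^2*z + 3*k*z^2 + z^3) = 2*k + z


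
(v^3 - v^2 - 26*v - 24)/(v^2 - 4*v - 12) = (v^2 + 5*v + 4)/(v + 2)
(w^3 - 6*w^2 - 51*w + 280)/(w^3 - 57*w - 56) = (w - 5)/(w + 1)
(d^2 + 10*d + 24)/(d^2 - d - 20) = (d + 6)/(d - 5)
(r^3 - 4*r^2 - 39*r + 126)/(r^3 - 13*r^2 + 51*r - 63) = (r + 6)/(r - 3)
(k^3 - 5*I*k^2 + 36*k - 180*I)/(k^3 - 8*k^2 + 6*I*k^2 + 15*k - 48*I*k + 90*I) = (k^2 - 11*I*k - 30)/(k^2 - 8*k + 15)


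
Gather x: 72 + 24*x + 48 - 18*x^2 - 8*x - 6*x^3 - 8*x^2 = -6*x^3 - 26*x^2 + 16*x + 120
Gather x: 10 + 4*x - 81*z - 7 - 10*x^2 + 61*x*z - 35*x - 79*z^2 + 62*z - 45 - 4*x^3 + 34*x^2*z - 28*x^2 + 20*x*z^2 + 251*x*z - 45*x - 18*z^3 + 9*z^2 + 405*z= -4*x^3 + x^2*(34*z - 38) + x*(20*z^2 + 312*z - 76) - 18*z^3 - 70*z^2 + 386*z - 42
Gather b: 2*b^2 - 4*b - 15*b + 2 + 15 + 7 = 2*b^2 - 19*b + 24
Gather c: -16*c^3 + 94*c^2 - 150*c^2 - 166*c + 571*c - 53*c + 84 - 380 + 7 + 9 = -16*c^3 - 56*c^2 + 352*c - 280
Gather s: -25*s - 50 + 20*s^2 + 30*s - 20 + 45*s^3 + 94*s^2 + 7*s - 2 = 45*s^3 + 114*s^2 + 12*s - 72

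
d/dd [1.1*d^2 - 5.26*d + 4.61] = 2.2*d - 5.26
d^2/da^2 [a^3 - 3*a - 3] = 6*a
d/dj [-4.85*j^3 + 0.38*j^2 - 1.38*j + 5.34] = -14.55*j^2 + 0.76*j - 1.38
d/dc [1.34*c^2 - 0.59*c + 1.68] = 2.68*c - 0.59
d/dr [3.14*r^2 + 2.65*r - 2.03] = 6.28*r + 2.65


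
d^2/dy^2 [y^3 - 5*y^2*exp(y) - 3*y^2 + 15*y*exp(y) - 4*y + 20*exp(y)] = -5*y^2*exp(y) - 5*y*exp(y) + 6*y + 40*exp(y) - 6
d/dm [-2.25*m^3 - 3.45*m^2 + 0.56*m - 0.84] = -6.75*m^2 - 6.9*m + 0.56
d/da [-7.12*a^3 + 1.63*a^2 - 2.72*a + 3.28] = -21.36*a^2 + 3.26*a - 2.72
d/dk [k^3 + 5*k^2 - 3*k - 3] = 3*k^2 + 10*k - 3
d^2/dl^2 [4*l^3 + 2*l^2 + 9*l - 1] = 24*l + 4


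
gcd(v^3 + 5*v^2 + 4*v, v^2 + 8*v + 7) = v + 1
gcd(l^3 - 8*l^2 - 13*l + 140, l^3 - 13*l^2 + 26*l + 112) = l - 7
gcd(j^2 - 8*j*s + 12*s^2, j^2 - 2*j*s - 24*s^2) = -j + 6*s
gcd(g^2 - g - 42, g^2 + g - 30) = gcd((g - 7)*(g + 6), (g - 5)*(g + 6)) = g + 6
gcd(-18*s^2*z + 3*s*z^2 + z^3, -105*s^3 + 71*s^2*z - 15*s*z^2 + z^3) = -3*s + z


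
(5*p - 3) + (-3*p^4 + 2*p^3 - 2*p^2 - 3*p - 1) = -3*p^4 + 2*p^3 - 2*p^2 + 2*p - 4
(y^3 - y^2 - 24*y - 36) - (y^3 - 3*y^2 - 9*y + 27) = 2*y^2 - 15*y - 63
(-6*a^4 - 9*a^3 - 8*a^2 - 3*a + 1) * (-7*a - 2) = 42*a^5 + 75*a^4 + 74*a^3 + 37*a^2 - a - 2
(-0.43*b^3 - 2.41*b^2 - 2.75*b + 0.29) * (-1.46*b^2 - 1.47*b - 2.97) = 0.6278*b^5 + 4.1507*b^4 + 8.8348*b^3 + 10.7768*b^2 + 7.7412*b - 0.8613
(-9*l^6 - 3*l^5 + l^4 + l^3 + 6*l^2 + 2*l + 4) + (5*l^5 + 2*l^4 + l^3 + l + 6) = -9*l^6 + 2*l^5 + 3*l^4 + 2*l^3 + 6*l^2 + 3*l + 10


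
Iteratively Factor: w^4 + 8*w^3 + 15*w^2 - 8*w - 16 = (w + 1)*(w^3 + 7*w^2 + 8*w - 16) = (w - 1)*(w + 1)*(w^2 + 8*w + 16) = (w - 1)*(w + 1)*(w + 4)*(w + 4)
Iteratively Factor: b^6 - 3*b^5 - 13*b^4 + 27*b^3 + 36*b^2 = (b)*(b^5 - 3*b^4 - 13*b^3 + 27*b^2 + 36*b) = b*(b - 3)*(b^4 - 13*b^2 - 12*b) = b*(b - 4)*(b - 3)*(b^3 + 4*b^2 + 3*b) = b^2*(b - 4)*(b - 3)*(b^2 + 4*b + 3) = b^2*(b - 4)*(b - 3)*(b + 1)*(b + 3)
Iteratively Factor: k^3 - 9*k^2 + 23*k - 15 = (k - 3)*(k^2 - 6*k + 5) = (k - 5)*(k - 3)*(k - 1)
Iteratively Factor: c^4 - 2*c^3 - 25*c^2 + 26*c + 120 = (c - 3)*(c^3 + c^2 - 22*c - 40) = (c - 5)*(c - 3)*(c^2 + 6*c + 8) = (c - 5)*(c - 3)*(c + 4)*(c + 2)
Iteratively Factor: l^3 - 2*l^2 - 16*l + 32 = (l + 4)*(l^2 - 6*l + 8) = (l - 4)*(l + 4)*(l - 2)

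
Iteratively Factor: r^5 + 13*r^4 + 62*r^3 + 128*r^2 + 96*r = (r + 3)*(r^4 + 10*r^3 + 32*r^2 + 32*r) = (r + 3)*(r + 4)*(r^3 + 6*r^2 + 8*r) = r*(r + 3)*(r + 4)*(r^2 + 6*r + 8) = r*(r + 2)*(r + 3)*(r + 4)*(r + 4)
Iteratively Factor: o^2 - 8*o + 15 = (o - 3)*(o - 5)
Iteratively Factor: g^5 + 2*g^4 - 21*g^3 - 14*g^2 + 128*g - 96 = (g + 4)*(g^4 - 2*g^3 - 13*g^2 + 38*g - 24) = (g - 1)*(g + 4)*(g^3 - g^2 - 14*g + 24) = (g - 3)*(g - 1)*(g + 4)*(g^2 + 2*g - 8) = (g - 3)*(g - 2)*(g - 1)*(g + 4)*(g + 4)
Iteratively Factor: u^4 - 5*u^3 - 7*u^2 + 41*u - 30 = (u - 2)*(u^3 - 3*u^2 - 13*u + 15) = (u - 2)*(u - 1)*(u^2 - 2*u - 15) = (u - 2)*(u - 1)*(u + 3)*(u - 5)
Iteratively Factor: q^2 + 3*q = (q)*(q + 3)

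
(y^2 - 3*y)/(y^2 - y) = (y - 3)/(y - 1)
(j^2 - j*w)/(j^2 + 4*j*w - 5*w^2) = j/(j + 5*w)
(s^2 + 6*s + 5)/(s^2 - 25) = (s + 1)/(s - 5)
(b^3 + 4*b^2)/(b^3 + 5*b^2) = (b + 4)/(b + 5)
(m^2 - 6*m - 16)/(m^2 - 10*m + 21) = (m^2 - 6*m - 16)/(m^2 - 10*m + 21)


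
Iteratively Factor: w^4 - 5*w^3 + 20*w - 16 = (w - 1)*(w^3 - 4*w^2 - 4*w + 16) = (w - 4)*(w - 1)*(w^2 - 4) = (w - 4)*(w - 2)*(w - 1)*(w + 2)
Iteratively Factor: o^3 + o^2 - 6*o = (o)*(o^2 + o - 6) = o*(o + 3)*(o - 2)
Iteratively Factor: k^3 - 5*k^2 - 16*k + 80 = (k - 4)*(k^2 - k - 20) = (k - 5)*(k - 4)*(k + 4)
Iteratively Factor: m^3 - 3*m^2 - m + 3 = (m - 3)*(m^2 - 1) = (m - 3)*(m + 1)*(m - 1)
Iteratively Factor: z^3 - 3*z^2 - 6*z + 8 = (z - 4)*(z^2 + z - 2) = (z - 4)*(z + 2)*(z - 1)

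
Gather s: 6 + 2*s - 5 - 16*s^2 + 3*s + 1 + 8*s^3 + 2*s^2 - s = 8*s^3 - 14*s^2 + 4*s + 2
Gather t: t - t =0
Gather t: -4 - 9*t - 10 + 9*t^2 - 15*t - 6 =9*t^2 - 24*t - 20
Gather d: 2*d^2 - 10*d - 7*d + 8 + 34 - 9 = 2*d^2 - 17*d + 33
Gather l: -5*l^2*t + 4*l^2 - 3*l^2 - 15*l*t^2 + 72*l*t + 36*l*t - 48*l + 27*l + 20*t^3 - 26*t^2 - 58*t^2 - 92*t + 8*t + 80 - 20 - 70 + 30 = l^2*(1 - 5*t) + l*(-15*t^2 + 108*t - 21) + 20*t^3 - 84*t^2 - 84*t + 20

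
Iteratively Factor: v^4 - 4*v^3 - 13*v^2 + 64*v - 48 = (v - 1)*(v^3 - 3*v^2 - 16*v + 48) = (v - 4)*(v - 1)*(v^2 + v - 12) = (v - 4)*(v - 3)*(v - 1)*(v + 4)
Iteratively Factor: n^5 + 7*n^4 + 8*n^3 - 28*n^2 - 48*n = (n)*(n^4 + 7*n^3 + 8*n^2 - 28*n - 48) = n*(n + 3)*(n^3 + 4*n^2 - 4*n - 16) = n*(n - 2)*(n + 3)*(n^2 + 6*n + 8) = n*(n - 2)*(n + 3)*(n + 4)*(n + 2)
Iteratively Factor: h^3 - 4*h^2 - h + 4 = (h - 1)*(h^2 - 3*h - 4) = (h - 4)*(h - 1)*(h + 1)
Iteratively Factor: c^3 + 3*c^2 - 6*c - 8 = (c - 2)*(c^2 + 5*c + 4) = (c - 2)*(c + 1)*(c + 4)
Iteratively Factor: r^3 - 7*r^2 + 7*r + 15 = (r - 3)*(r^2 - 4*r - 5) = (r - 3)*(r + 1)*(r - 5)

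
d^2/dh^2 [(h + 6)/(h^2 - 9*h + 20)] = 2*(3*(1 - h)*(h^2 - 9*h + 20) + (h + 6)*(2*h - 9)^2)/(h^2 - 9*h + 20)^3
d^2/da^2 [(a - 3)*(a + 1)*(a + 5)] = 6*a + 6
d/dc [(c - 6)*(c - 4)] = 2*c - 10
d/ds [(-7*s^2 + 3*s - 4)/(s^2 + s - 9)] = (-10*s^2 + 134*s - 23)/(s^4 + 2*s^3 - 17*s^2 - 18*s + 81)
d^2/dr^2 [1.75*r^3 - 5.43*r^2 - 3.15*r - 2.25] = 10.5*r - 10.86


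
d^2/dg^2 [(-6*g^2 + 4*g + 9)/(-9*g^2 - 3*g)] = 6*(-6*g^3 - 27*g^2 - 9*g - 1)/(g^3*(27*g^3 + 27*g^2 + 9*g + 1))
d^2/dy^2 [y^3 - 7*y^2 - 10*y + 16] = 6*y - 14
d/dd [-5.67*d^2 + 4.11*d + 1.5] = 4.11 - 11.34*d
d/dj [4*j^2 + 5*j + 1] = 8*j + 5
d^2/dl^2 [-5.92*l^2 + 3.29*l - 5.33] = -11.8400000000000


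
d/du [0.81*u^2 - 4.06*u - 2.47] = 1.62*u - 4.06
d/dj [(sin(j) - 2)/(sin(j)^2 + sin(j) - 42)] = (4*sin(j) + cos(j)^2 - 41)*cos(j)/(sin(j)^2 + sin(j) - 42)^2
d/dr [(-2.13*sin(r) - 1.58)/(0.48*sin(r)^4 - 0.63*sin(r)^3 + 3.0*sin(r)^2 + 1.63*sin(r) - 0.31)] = (3.0672*sin(r)^4 + 0.349799999999999*sin(r)^3 + 3.4038*sin(r)^2 + 9.48*sin(r) + 3.2357)*cos(r)/(0.2304*sin(r)^8 - 0.6048*sin(r)^7 + 3.2769*sin(r)^6 - 2.2152*sin(r)^5 + 6.6486*sin(r)^4 + 10.1706*sin(r)^3 + 0.7969*sin(r)^2 - 1.0106*sin(r) + 0.0961)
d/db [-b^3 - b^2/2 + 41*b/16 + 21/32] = -3*b^2 - b + 41/16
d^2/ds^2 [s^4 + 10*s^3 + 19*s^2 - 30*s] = 12*s^2 + 60*s + 38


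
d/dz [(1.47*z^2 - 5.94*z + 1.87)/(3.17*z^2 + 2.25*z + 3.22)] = (22.1373*z^2 - 2.389*z - 23.3343)/(10.0489*z^4 + 14.265*z^3 + 25.4773*z^2 + 14.49*z + 10.3684)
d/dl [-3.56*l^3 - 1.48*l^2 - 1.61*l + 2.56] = -10.68*l^2 - 2.96*l - 1.61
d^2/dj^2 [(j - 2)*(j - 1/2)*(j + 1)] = 6*j - 3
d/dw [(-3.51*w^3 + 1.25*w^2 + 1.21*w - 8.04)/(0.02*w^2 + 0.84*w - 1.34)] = (-0.0702*w^4 - 5.8968*w^3 + 15.136*w^2 - 3.0284*w + 5.1322)/(0.0004*w^4 + 0.0336*w^3 + 0.652*w^2 - 2.2512*w + 1.7956)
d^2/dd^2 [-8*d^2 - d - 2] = -16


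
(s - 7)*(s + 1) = s^2 - 6*s - 7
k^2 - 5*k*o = k*(k - 5*o)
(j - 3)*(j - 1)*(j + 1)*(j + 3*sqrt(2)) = j^4 - 3*j^3 + 3*sqrt(2)*j^3 - 9*sqrt(2)*j^2 - j^2 - 3*sqrt(2)*j + 3*j + 9*sqrt(2)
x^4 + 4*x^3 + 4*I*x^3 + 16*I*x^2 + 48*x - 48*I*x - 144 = (x - 2)*(x + 6)*(x - 2*I)*(x + 6*I)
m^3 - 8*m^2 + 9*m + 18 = (m - 6)*(m - 3)*(m + 1)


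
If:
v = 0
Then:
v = 0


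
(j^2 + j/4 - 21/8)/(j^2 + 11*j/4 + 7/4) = (j - 3/2)/(j + 1)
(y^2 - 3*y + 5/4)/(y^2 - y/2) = (y - 5/2)/y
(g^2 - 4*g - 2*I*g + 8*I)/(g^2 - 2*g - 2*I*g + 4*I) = (g - 4)/(g - 2)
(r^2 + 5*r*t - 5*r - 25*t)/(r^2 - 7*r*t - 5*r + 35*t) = (r + 5*t)/(r - 7*t)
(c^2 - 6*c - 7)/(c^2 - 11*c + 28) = (c + 1)/(c - 4)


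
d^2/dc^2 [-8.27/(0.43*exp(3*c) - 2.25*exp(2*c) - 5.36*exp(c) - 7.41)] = (8.27*(-2.58*exp(2*c) + 9.0*exp(c) + 10.72)*(-1.29*exp(2*c) + 4.5*exp(c) + 5.36)*exp(c) + (32.0049*exp(2*c) - 74.43*exp(c) - 44.3272)*(-0.43*exp(3*c) + 2.25*exp(2*c) + 5.36*exp(c) + 7.41))*exp(c)/(-0.43*exp(3*c) + 2.25*exp(2*c) + 5.36*exp(c) + 7.41)^3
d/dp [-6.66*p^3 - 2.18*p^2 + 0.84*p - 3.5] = -19.98*p^2 - 4.36*p + 0.84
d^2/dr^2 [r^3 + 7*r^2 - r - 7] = 6*r + 14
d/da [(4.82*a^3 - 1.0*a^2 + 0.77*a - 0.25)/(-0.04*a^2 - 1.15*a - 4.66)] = (-0.1928*a^4 - 11.086*a^3 - 66.2028*a^2 + 9.3*a - 3.8757)/(0.0016*a^4 + 0.092*a^3 + 1.6953*a^2 + 10.718*a + 21.7156)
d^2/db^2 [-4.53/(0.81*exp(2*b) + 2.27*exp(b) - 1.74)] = (-4.53*(1.62*exp(b) + 2.27)*(3.24*exp(b) + 4.54)*exp(b) + (14.6772*exp(b) + 10.2831)*(0.81*exp(2*b) + 2.27*exp(b) - 1.74))*exp(b)/(0.81*exp(2*b) + 2.27*exp(b) - 1.74)^3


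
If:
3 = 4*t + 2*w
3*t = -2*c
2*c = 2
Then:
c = 1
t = -2/3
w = 17/6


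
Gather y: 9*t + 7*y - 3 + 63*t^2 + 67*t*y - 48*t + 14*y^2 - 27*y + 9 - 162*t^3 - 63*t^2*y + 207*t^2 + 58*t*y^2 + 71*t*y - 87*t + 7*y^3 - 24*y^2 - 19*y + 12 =-162*t^3 + 270*t^2 - 126*t + 7*y^3 + y^2*(58*t - 10) + y*(-63*t^2 + 138*t - 39) + 18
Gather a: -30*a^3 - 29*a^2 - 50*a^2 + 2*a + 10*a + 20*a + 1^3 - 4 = -30*a^3 - 79*a^2 + 32*a - 3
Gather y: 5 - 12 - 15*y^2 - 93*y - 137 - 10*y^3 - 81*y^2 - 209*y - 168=-10*y^3 - 96*y^2 - 302*y - 312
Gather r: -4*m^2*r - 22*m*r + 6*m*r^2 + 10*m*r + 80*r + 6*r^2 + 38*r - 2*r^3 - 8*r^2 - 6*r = -2*r^3 + r^2*(6*m - 2) + r*(-4*m^2 - 12*m + 112)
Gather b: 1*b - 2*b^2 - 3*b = -2*b^2 - 2*b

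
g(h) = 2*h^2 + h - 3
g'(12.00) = 49.00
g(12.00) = 297.00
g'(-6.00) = -23.00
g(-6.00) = 63.00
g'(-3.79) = -14.16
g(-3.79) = 21.94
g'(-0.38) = -0.52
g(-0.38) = -3.09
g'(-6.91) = -26.64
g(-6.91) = 85.59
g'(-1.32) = -4.28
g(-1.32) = -0.84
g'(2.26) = 10.04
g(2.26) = 9.48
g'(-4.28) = -16.12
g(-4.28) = 29.36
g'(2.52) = 11.08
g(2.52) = 12.22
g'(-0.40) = -0.60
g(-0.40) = -3.08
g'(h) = 4*h + 1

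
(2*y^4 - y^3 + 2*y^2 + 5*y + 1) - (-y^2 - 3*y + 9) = 2*y^4 - y^3 + 3*y^2 + 8*y - 8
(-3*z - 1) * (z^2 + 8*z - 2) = -3*z^3 - 25*z^2 - 2*z + 2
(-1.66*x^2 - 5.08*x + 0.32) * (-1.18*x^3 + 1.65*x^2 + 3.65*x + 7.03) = 1.9588*x^5 + 3.2554*x^4 - 14.8186*x^3 - 29.6838*x^2 - 34.5444*x + 2.2496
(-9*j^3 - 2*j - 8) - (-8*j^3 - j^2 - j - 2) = -j^3 + j^2 - j - 6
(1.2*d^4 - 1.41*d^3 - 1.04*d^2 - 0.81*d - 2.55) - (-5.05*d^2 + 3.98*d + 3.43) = 1.2*d^4 - 1.41*d^3 + 4.01*d^2 - 4.79*d - 5.98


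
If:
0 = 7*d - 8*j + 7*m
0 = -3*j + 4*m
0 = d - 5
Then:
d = 5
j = 140/11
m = 105/11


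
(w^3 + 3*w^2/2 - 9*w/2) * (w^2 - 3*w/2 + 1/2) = w^5 - 25*w^3/4 + 15*w^2/2 - 9*w/4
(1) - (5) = -4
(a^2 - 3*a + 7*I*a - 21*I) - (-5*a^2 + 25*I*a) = 6*a^2 - 3*a - 18*I*a - 21*I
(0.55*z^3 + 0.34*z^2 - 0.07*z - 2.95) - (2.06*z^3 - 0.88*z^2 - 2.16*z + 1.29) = -1.51*z^3 + 1.22*z^2 + 2.09*z - 4.24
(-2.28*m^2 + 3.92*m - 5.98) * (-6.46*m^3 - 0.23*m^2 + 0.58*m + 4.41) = 14.7288*m^5 - 24.7988*m^4 + 36.4068*m^3 - 6.4058*m^2 + 13.8188*m - 26.3718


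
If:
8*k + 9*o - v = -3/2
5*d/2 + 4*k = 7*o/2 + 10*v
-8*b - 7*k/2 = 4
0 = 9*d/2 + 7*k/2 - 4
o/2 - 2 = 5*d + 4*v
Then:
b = -15631/5704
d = -2206/713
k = 25558/4991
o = -956/217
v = 907/322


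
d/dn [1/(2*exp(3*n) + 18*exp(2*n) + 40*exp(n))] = (-3*exp(2*n) - 18*exp(n) - 20)*exp(-n)/(2*(exp(2*n) + 9*exp(n) + 20)^2)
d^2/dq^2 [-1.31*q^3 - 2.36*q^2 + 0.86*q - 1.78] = -7.86*q - 4.72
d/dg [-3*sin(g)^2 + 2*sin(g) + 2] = 2*(1 - 3*sin(g))*cos(g)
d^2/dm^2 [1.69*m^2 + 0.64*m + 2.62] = 3.38000000000000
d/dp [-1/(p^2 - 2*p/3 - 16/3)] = 6*(3*p - 1)/(-3*p^2 + 2*p + 16)^2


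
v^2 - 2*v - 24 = (v - 6)*(v + 4)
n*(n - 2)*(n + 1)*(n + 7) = n^4 + 6*n^3 - 9*n^2 - 14*n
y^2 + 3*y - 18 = (y - 3)*(y + 6)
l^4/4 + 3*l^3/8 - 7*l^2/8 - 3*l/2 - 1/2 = (l/2 + 1/4)*(l/2 + 1)*(l - 2)*(l + 1)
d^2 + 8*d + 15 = (d + 3)*(d + 5)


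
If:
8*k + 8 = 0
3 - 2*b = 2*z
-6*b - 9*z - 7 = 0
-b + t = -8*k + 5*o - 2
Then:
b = 41/6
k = -1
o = t/5 - 77/30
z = -16/3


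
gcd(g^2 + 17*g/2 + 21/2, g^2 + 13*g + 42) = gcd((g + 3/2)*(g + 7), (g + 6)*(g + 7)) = g + 7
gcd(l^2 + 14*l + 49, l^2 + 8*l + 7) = l + 7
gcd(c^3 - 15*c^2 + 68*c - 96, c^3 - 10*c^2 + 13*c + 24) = c^2 - 11*c + 24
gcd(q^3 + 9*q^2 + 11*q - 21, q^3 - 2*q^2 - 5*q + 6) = q - 1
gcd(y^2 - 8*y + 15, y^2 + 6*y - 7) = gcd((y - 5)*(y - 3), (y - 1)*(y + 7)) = 1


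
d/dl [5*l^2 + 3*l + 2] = 10*l + 3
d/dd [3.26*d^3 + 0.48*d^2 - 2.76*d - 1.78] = 9.78*d^2 + 0.96*d - 2.76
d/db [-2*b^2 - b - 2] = -4*b - 1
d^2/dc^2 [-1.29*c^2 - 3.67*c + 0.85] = -2.58000000000000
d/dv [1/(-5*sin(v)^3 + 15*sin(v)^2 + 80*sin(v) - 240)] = (3*sin(v)^2 - 6*sin(v) - 16)*cos(v)/(5*(sin(v)^3 - 3*sin(v)^2 - 16*sin(v) + 48)^2)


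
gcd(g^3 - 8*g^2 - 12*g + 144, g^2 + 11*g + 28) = g + 4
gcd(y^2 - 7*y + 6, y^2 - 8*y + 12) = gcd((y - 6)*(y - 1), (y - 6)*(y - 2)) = y - 6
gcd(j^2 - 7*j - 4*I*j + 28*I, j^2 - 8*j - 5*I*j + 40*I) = 1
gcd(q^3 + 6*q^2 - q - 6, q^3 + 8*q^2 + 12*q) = q + 6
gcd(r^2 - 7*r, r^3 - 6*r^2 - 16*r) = r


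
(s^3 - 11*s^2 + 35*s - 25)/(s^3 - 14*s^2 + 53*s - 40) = (s - 5)/(s - 8)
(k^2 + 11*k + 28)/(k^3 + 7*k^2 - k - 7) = (k + 4)/(k^2 - 1)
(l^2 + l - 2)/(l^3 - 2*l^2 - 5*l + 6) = 1/(l - 3)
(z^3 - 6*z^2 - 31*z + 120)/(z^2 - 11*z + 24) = z + 5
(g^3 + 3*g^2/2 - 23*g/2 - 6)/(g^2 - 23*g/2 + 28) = (2*g^3 + 3*g^2 - 23*g - 12)/(2*g^2 - 23*g + 56)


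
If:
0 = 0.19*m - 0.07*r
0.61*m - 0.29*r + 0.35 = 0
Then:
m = 1.98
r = 5.36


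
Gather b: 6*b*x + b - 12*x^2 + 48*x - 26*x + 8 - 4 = b*(6*x + 1) - 12*x^2 + 22*x + 4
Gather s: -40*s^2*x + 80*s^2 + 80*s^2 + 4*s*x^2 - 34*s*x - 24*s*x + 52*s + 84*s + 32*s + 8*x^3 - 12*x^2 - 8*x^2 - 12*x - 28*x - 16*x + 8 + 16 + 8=s^2*(160 - 40*x) + s*(4*x^2 - 58*x + 168) + 8*x^3 - 20*x^2 - 56*x + 32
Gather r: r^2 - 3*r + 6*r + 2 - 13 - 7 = r^2 + 3*r - 18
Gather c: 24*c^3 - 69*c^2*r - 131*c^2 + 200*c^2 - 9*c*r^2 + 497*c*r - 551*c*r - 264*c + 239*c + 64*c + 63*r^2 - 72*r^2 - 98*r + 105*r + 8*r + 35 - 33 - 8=24*c^3 + c^2*(69 - 69*r) + c*(-9*r^2 - 54*r + 39) - 9*r^2 + 15*r - 6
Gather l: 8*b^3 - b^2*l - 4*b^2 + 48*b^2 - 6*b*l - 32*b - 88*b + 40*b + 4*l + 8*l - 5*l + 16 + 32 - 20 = 8*b^3 + 44*b^2 - 80*b + l*(-b^2 - 6*b + 7) + 28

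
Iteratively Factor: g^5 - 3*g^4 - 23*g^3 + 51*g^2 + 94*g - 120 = (g - 5)*(g^4 + 2*g^3 - 13*g^2 - 14*g + 24) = (g - 5)*(g - 1)*(g^3 + 3*g^2 - 10*g - 24) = (g - 5)*(g - 1)*(g + 4)*(g^2 - g - 6) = (g - 5)*(g - 1)*(g + 2)*(g + 4)*(g - 3)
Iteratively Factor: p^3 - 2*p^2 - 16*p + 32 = (p + 4)*(p^2 - 6*p + 8) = (p - 4)*(p + 4)*(p - 2)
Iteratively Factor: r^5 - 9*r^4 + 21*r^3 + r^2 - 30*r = (r)*(r^4 - 9*r^3 + 21*r^2 + r - 30) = r*(r - 3)*(r^3 - 6*r^2 + 3*r + 10) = r*(r - 3)*(r + 1)*(r^2 - 7*r + 10) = r*(r - 5)*(r - 3)*(r + 1)*(r - 2)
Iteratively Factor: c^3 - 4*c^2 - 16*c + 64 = (c + 4)*(c^2 - 8*c + 16) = (c - 4)*(c + 4)*(c - 4)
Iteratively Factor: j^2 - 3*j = (j)*(j - 3)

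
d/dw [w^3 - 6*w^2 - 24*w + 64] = 3*w^2 - 12*w - 24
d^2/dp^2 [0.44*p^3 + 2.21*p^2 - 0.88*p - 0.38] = 2.64*p + 4.42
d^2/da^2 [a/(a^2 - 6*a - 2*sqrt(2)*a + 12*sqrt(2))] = 2*(4*a*(-a + sqrt(2) + 3)^2 + (-3*a + 2*sqrt(2) + 6)*(a^2 - 6*a - 2*sqrt(2)*a + 12*sqrt(2)))/(a^2 - 6*a - 2*sqrt(2)*a + 12*sqrt(2))^3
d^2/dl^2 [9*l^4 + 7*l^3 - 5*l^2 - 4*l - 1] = 108*l^2 + 42*l - 10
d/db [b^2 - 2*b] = 2*b - 2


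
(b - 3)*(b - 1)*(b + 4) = b^3 - 13*b + 12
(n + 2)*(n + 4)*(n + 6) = n^3 + 12*n^2 + 44*n + 48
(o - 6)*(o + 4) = o^2 - 2*o - 24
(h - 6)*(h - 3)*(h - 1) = h^3 - 10*h^2 + 27*h - 18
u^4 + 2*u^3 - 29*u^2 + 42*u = u*(u - 3)*(u - 2)*(u + 7)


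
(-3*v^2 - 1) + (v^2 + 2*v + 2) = -2*v^2 + 2*v + 1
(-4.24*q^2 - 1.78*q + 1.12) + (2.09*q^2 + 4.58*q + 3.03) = -2.15*q^2 + 2.8*q + 4.15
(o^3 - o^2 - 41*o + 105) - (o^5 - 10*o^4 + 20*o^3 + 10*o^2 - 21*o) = -o^5 + 10*o^4 - 19*o^3 - 11*o^2 - 20*o + 105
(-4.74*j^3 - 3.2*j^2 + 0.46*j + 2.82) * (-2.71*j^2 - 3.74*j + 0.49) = 12.8454*j^5 + 26.3996*j^4 + 8.3988*j^3 - 10.9306*j^2 - 10.3214*j + 1.3818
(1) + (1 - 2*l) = 2 - 2*l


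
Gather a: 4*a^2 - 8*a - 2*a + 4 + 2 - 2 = 4*a^2 - 10*a + 4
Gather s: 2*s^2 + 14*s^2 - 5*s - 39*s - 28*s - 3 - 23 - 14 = 16*s^2 - 72*s - 40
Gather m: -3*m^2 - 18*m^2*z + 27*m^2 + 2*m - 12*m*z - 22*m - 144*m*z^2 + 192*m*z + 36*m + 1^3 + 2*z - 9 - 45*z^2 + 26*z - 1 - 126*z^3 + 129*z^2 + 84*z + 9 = m^2*(24 - 18*z) + m*(-144*z^2 + 180*z + 16) - 126*z^3 + 84*z^2 + 112*z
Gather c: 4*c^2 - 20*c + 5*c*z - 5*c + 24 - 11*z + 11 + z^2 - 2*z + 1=4*c^2 + c*(5*z - 25) + z^2 - 13*z + 36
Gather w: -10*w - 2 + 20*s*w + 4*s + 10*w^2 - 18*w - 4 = 4*s + 10*w^2 + w*(20*s - 28) - 6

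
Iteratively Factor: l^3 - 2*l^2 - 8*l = (l - 4)*(l^2 + 2*l) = (l - 4)*(l + 2)*(l)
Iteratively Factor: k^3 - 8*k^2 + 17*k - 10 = (k - 1)*(k^2 - 7*k + 10) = (k - 2)*(k - 1)*(k - 5)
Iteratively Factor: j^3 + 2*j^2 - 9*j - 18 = (j + 2)*(j^2 - 9) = (j + 2)*(j + 3)*(j - 3)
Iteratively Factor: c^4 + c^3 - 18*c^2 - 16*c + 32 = (c + 4)*(c^3 - 3*c^2 - 6*c + 8) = (c + 2)*(c + 4)*(c^2 - 5*c + 4) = (c - 1)*(c + 2)*(c + 4)*(c - 4)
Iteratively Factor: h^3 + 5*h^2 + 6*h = (h + 3)*(h^2 + 2*h) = (h + 2)*(h + 3)*(h)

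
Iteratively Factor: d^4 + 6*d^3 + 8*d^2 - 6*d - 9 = (d + 1)*(d^3 + 5*d^2 + 3*d - 9) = (d - 1)*(d + 1)*(d^2 + 6*d + 9) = (d - 1)*(d + 1)*(d + 3)*(d + 3)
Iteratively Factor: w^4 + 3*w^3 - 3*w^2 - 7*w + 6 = (w + 2)*(w^3 + w^2 - 5*w + 3) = (w - 1)*(w + 2)*(w^2 + 2*w - 3) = (w - 1)^2*(w + 2)*(w + 3)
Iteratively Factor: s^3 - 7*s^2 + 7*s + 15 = (s - 5)*(s^2 - 2*s - 3) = (s - 5)*(s - 3)*(s + 1)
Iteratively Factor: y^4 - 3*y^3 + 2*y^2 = (y)*(y^3 - 3*y^2 + 2*y) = y^2*(y^2 - 3*y + 2) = y^2*(y - 2)*(y - 1)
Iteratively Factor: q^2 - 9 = (q - 3)*(q + 3)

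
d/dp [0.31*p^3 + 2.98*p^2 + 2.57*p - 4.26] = 0.93*p^2 + 5.96*p + 2.57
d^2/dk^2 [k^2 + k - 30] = 2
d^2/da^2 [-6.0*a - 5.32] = 0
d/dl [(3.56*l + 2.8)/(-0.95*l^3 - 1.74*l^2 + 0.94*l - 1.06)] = (6.764*l^3 + 14.1744*l^2 + 9.744*l - 6.4056)/(0.9025*l^6 + 3.306*l^5 + 1.2416*l^4 - 1.2572*l^3 + 4.5724*l^2 - 1.9928*l + 1.1236)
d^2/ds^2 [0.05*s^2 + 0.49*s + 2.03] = 0.100000000000000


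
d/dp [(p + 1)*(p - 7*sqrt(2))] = 2*p - 7*sqrt(2) + 1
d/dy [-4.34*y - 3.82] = -4.34000000000000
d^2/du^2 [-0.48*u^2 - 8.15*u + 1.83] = -0.960000000000000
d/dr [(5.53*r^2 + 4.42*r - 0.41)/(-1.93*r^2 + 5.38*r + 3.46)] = (38.282*r^2 + 36.685*r + 17.499)/(3.7249*r^4 - 20.7668*r^3 + 15.5888*r^2 + 37.2296*r + 11.9716)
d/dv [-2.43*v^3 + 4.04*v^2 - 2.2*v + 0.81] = -7.29*v^2 + 8.08*v - 2.2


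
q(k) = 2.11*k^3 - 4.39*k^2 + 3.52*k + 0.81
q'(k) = 6.33*k^2 - 8.78*k + 3.52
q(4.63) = 132.42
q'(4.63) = 98.56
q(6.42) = 400.79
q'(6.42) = 208.05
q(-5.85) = -592.44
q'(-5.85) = 271.51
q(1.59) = 3.79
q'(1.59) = 5.56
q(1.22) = 2.40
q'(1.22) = 2.23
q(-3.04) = -109.74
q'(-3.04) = 88.71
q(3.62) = 56.12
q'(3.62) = 54.69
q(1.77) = 4.99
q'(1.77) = 7.81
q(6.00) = 319.65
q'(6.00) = 178.72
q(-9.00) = -1924.65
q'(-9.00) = 595.27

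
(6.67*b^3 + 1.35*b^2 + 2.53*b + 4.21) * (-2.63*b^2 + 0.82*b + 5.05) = -17.5421*b^5 + 1.9189*b^4 + 28.1366*b^3 - 2.1802*b^2 + 16.2287*b + 21.2605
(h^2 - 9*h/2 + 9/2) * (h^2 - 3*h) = h^4 - 15*h^3/2 + 18*h^2 - 27*h/2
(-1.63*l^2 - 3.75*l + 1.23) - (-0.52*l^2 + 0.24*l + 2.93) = -1.11*l^2 - 3.99*l - 1.7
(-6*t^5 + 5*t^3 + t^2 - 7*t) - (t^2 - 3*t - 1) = -6*t^5 + 5*t^3 - 4*t + 1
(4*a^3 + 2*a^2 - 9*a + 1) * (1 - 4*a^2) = -16*a^5 - 8*a^4 + 40*a^3 - 2*a^2 - 9*a + 1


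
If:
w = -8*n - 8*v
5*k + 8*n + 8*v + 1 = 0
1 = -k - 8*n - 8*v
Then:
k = 0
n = -v - 1/8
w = 1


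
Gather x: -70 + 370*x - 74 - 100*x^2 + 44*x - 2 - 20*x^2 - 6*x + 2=-120*x^2 + 408*x - 144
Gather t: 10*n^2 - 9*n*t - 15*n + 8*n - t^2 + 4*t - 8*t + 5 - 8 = 10*n^2 - 7*n - t^2 + t*(-9*n - 4) - 3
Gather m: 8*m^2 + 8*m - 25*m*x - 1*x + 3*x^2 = 8*m^2 + m*(8 - 25*x) + 3*x^2 - x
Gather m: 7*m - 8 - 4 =7*m - 12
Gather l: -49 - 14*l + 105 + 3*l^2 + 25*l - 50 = 3*l^2 + 11*l + 6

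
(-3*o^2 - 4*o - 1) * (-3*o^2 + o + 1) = 9*o^4 + 9*o^3 - 4*o^2 - 5*o - 1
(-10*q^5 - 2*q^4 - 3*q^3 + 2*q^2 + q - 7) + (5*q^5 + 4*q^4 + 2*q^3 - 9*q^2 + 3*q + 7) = -5*q^5 + 2*q^4 - q^3 - 7*q^2 + 4*q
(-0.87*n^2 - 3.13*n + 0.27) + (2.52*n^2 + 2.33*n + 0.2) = 1.65*n^2 - 0.8*n + 0.47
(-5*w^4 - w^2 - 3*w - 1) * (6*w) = -30*w^5 - 6*w^3 - 18*w^2 - 6*w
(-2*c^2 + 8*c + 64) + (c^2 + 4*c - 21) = -c^2 + 12*c + 43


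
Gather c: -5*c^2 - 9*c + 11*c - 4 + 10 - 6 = -5*c^2 + 2*c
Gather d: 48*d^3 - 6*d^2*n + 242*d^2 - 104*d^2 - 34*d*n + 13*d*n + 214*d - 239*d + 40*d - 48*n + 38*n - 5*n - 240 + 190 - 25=48*d^3 + d^2*(138 - 6*n) + d*(15 - 21*n) - 15*n - 75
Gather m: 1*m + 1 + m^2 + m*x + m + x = m^2 + m*(x + 2) + x + 1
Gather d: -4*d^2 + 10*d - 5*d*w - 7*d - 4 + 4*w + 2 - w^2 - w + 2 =-4*d^2 + d*(3 - 5*w) - w^2 + 3*w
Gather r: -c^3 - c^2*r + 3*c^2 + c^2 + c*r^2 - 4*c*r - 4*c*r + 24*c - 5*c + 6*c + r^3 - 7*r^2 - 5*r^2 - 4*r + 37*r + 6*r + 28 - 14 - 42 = -c^3 + 4*c^2 + 25*c + r^3 + r^2*(c - 12) + r*(-c^2 - 8*c + 39) - 28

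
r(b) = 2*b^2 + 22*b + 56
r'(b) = 4*b + 22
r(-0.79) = 39.87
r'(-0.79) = 18.84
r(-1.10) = 34.22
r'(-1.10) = 17.60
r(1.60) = 96.32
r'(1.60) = 28.40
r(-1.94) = 20.85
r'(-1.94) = 14.24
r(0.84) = 75.89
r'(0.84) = 25.36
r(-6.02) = -3.96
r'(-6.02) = -2.08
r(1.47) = 92.66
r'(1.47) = 27.88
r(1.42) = 91.27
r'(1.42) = 27.68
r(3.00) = 140.00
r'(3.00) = 34.00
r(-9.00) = 20.00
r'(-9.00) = -14.00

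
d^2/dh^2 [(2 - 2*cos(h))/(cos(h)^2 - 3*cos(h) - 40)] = 2*(-9*sin(h)^4*cos(h) + sin(h)^4 - 285*sin(h)^2 - 6587*cos(h)/4 - 255*cos(3*h)/4 + cos(5*h)/2 - 54)/(sin(h)^2 + 3*cos(h) + 39)^3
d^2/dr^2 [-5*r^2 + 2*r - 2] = -10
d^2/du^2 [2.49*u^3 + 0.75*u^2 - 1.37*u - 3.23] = 14.94*u + 1.5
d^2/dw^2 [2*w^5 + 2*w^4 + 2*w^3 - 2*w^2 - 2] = 40*w^3 + 24*w^2 + 12*w - 4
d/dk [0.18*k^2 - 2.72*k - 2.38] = 0.36*k - 2.72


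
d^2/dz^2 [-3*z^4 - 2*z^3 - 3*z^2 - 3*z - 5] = -36*z^2 - 12*z - 6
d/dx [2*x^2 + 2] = 4*x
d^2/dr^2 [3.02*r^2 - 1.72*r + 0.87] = 6.04000000000000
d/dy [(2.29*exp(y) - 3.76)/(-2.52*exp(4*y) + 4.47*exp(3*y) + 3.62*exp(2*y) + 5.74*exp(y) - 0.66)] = (17.3124*exp(4*y) - 58.3734*exp(3*y) + 42.1318*exp(2*y) + 27.2224*exp(y) + 20.071)*exp(y)/(6.3504*exp(8*y) - 22.5288*exp(7*y) + 1.7361*exp(6*y) + 3.4332*exp(5*y) + 67.7464*exp(4*y) + 35.6572*exp(3*y) + 28.1692*exp(2*y) - 7.5768*exp(y) + 0.4356)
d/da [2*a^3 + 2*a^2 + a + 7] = 6*a^2 + 4*a + 1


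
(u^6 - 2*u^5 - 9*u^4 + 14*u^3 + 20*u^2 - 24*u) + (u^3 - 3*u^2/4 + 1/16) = u^6 - 2*u^5 - 9*u^4 + 15*u^3 + 77*u^2/4 - 24*u + 1/16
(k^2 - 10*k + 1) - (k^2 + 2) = -10*k - 1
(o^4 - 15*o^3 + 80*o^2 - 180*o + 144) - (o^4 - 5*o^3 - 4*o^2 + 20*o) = -10*o^3 + 84*o^2 - 200*o + 144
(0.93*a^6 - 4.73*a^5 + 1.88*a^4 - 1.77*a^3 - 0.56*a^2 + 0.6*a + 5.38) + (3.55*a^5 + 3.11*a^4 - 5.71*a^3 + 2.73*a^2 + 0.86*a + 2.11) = 0.93*a^6 - 1.18*a^5 + 4.99*a^4 - 7.48*a^3 + 2.17*a^2 + 1.46*a + 7.49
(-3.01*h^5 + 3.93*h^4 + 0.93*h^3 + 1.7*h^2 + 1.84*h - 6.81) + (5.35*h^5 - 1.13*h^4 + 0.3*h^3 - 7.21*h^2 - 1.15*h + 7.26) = 2.34*h^5 + 2.8*h^4 + 1.23*h^3 - 5.51*h^2 + 0.69*h + 0.45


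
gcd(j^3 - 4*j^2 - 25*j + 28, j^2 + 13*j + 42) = 1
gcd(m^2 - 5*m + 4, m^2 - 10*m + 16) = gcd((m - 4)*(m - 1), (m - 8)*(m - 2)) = 1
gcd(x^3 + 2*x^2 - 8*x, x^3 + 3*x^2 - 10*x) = x^2 - 2*x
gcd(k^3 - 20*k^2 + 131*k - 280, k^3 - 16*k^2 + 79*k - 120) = k^2 - 13*k + 40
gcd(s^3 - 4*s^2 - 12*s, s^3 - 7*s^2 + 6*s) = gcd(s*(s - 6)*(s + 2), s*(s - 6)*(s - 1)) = s^2 - 6*s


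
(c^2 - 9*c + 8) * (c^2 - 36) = c^4 - 9*c^3 - 28*c^2 + 324*c - 288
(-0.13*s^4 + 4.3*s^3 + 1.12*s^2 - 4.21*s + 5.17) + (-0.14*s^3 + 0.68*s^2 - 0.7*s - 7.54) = -0.13*s^4 + 4.16*s^3 + 1.8*s^2 - 4.91*s - 2.37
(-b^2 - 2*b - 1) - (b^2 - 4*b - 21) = -2*b^2 + 2*b + 20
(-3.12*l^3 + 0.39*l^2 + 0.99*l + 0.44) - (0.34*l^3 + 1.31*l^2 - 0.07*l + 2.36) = -3.46*l^3 - 0.92*l^2 + 1.06*l - 1.92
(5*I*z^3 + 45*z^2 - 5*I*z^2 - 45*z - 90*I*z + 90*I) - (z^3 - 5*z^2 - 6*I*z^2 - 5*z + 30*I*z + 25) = -z^3 + 5*I*z^3 + 50*z^2 + I*z^2 - 40*z - 120*I*z - 25 + 90*I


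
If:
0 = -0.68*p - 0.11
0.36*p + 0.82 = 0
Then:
No Solution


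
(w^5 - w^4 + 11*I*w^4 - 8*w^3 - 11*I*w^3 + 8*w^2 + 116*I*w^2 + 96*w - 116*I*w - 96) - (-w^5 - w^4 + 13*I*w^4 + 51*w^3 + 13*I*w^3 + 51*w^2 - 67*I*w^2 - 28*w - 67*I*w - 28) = 2*w^5 - 2*I*w^4 - 59*w^3 - 24*I*w^3 - 43*w^2 + 183*I*w^2 + 124*w - 49*I*w - 68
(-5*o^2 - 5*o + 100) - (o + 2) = -5*o^2 - 6*o + 98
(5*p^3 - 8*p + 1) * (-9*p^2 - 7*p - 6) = -45*p^5 - 35*p^4 + 42*p^3 + 47*p^2 + 41*p - 6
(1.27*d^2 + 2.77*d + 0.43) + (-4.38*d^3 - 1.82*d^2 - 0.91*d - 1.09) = -4.38*d^3 - 0.55*d^2 + 1.86*d - 0.66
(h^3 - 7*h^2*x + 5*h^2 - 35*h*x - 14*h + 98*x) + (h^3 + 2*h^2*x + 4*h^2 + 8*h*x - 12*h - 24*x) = 2*h^3 - 5*h^2*x + 9*h^2 - 27*h*x - 26*h + 74*x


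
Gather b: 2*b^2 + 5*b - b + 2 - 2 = 2*b^2 + 4*b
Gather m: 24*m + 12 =24*m + 12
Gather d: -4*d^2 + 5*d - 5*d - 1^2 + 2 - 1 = -4*d^2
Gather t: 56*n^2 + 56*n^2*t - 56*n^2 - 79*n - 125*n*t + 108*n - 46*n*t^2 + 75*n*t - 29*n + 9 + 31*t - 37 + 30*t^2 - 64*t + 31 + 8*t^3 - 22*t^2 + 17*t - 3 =8*t^3 + t^2*(8 - 46*n) + t*(56*n^2 - 50*n - 16)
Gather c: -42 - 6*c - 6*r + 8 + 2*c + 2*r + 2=-4*c - 4*r - 32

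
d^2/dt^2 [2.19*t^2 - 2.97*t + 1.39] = 4.38000000000000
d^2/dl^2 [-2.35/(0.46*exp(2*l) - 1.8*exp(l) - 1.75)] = (2.35*(0.92*exp(l) - 1.8)*(1.84*exp(l) - 3.6)*exp(l) + (4.324*exp(l) - 4.23)*(-0.46*exp(2*l) + 1.8*exp(l) + 1.75))*exp(l)/(-0.46*exp(2*l) + 1.8*exp(l) + 1.75)^3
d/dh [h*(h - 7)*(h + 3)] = 3*h^2 - 8*h - 21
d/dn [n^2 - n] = 2*n - 1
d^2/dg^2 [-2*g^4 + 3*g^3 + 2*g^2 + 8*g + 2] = -24*g^2 + 18*g + 4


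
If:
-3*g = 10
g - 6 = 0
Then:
No Solution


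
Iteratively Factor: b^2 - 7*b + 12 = (b - 3)*(b - 4)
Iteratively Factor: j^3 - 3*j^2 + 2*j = (j - 2)*(j^2 - j) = (j - 2)*(j - 1)*(j)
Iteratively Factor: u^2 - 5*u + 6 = (u - 2)*(u - 3)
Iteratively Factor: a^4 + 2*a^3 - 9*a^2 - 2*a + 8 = (a + 1)*(a^3 + a^2 - 10*a + 8) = (a + 1)*(a + 4)*(a^2 - 3*a + 2) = (a - 2)*(a + 1)*(a + 4)*(a - 1)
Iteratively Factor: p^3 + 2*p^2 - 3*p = (p)*(p^2 + 2*p - 3) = p*(p + 3)*(p - 1)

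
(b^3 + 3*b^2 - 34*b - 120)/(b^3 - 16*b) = (b^2 - b - 30)/(b*(b - 4))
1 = 1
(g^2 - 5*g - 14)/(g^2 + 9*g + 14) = (g - 7)/(g + 7)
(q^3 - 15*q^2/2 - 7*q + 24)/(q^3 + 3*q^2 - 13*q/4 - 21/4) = 2*(q^2 - 6*q - 16)/(2*q^2 + 9*q + 7)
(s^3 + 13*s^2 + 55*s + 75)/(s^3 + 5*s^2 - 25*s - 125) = (s + 3)/(s - 5)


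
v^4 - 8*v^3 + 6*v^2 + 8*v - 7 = (v - 7)*(v - 1)^2*(v + 1)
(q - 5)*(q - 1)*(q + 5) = q^3 - q^2 - 25*q + 25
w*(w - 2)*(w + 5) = w^3 + 3*w^2 - 10*w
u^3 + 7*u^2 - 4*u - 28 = (u - 2)*(u + 2)*(u + 7)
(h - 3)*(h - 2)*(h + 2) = h^3 - 3*h^2 - 4*h + 12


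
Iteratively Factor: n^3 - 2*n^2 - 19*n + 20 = (n - 1)*(n^2 - n - 20) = (n - 1)*(n + 4)*(n - 5)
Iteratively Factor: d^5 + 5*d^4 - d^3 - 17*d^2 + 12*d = (d)*(d^4 + 5*d^3 - d^2 - 17*d + 12) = d*(d - 1)*(d^3 + 6*d^2 + 5*d - 12) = d*(d - 1)*(d + 4)*(d^2 + 2*d - 3) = d*(d - 1)*(d + 3)*(d + 4)*(d - 1)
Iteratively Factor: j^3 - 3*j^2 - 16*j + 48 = (j + 4)*(j^2 - 7*j + 12) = (j - 3)*(j + 4)*(j - 4)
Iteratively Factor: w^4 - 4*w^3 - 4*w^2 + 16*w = (w - 4)*(w^3 - 4*w) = (w - 4)*(w + 2)*(w^2 - 2*w) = w*(w - 4)*(w + 2)*(w - 2)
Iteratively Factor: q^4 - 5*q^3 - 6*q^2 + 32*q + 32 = (q - 4)*(q^3 - q^2 - 10*q - 8) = (q - 4)^2*(q^2 + 3*q + 2) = (q - 4)^2*(q + 1)*(q + 2)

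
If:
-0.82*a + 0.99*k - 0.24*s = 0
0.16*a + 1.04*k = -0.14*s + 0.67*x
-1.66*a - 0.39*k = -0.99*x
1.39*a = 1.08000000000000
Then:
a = 0.78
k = 0.83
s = 0.76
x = 1.63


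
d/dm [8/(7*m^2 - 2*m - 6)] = 16*(1 - 7*m)/(-7*m^2 + 2*m + 6)^2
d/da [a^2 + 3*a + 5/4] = 2*a + 3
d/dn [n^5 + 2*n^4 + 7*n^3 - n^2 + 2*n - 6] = 5*n^4 + 8*n^3 + 21*n^2 - 2*n + 2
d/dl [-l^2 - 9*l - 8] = -2*l - 9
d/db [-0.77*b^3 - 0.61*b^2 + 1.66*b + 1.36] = -2.31*b^2 - 1.22*b + 1.66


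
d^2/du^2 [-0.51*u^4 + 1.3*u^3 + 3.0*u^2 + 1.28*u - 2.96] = -6.12*u^2 + 7.8*u + 6.0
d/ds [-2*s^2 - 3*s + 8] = -4*s - 3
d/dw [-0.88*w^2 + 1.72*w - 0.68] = 1.72 - 1.76*w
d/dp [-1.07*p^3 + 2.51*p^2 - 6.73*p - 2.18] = -3.21*p^2 + 5.02*p - 6.73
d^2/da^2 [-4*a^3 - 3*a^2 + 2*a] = -24*a - 6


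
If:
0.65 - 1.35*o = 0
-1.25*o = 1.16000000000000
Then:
No Solution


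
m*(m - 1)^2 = m^3 - 2*m^2 + m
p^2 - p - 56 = (p - 8)*(p + 7)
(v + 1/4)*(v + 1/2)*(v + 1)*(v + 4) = v^4 + 23*v^3/4 + 63*v^2/8 + 29*v/8 + 1/2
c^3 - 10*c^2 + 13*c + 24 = (c - 8)*(c - 3)*(c + 1)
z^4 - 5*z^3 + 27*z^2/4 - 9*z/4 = z*(z - 3)*(z - 3/2)*(z - 1/2)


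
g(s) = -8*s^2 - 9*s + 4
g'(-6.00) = 87.00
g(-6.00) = -230.00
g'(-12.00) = 183.00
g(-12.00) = -1040.00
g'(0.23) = -12.68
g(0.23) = 1.51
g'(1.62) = -34.92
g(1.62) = -31.58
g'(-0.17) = -6.28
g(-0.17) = 5.30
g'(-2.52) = 31.32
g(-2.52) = -24.12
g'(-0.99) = 6.84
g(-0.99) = 5.07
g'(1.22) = -28.52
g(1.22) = -18.89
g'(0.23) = -12.68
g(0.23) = 1.51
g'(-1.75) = 19.00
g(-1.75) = -4.75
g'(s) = -16*s - 9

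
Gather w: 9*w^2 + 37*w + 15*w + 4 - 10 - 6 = 9*w^2 + 52*w - 12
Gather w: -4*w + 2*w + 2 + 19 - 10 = 11 - 2*w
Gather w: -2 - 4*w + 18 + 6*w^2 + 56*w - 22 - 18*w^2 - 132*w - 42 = -12*w^2 - 80*w - 48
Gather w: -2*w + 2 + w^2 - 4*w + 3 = w^2 - 6*w + 5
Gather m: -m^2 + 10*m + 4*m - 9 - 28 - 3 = -m^2 + 14*m - 40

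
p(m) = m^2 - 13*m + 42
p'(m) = 2*m - 13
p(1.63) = 23.47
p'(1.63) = -9.74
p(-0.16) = 44.11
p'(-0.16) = -13.32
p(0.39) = 37.08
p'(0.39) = -12.22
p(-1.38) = 61.84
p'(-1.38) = -15.76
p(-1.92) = 70.65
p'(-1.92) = -16.84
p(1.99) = 20.09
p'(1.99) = -9.02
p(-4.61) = 123.18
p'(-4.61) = -22.22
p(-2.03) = 72.51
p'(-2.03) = -17.06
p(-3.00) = 90.00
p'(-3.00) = -19.00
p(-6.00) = 156.00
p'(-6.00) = -25.00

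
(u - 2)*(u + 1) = u^2 - u - 2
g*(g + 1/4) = g^2 + g/4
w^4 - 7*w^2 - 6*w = w*(w - 3)*(w + 1)*(w + 2)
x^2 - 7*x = x*(x - 7)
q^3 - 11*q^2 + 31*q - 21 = (q - 7)*(q - 3)*(q - 1)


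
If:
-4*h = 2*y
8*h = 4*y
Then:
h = 0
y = 0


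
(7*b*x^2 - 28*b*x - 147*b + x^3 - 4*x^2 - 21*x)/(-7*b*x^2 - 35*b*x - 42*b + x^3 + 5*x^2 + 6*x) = (7*b*x - 49*b + x^2 - 7*x)/(-7*b*x - 14*b + x^2 + 2*x)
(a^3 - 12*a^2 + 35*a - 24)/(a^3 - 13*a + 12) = (a - 8)/(a + 4)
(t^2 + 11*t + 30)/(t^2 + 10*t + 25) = (t + 6)/(t + 5)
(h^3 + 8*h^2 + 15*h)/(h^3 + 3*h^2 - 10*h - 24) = h*(h^2 + 8*h + 15)/(h^3 + 3*h^2 - 10*h - 24)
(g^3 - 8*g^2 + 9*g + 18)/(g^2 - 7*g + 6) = (g^2 - 2*g - 3)/(g - 1)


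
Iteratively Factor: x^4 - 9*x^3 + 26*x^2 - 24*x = (x)*(x^3 - 9*x^2 + 26*x - 24) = x*(x - 2)*(x^2 - 7*x + 12) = x*(x - 3)*(x - 2)*(x - 4)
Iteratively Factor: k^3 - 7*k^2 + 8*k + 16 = (k + 1)*(k^2 - 8*k + 16) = (k - 4)*(k + 1)*(k - 4)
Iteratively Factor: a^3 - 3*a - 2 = (a + 1)*(a^2 - a - 2) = (a + 1)^2*(a - 2)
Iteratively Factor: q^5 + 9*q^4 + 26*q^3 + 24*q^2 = (q + 4)*(q^4 + 5*q^3 + 6*q^2) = (q + 3)*(q + 4)*(q^3 + 2*q^2) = (q + 2)*(q + 3)*(q + 4)*(q^2) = q*(q + 2)*(q + 3)*(q + 4)*(q)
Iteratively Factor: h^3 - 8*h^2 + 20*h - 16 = (h - 2)*(h^2 - 6*h + 8) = (h - 4)*(h - 2)*(h - 2)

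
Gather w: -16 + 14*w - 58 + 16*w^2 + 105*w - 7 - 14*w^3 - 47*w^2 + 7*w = -14*w^3 - 31*w^2 + 126*w - 81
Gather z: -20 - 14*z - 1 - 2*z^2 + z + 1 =-2*z^2 - 13*z - 20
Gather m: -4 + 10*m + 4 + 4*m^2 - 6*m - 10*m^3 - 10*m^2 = -10*m^3 - 6*m^2 + 4*m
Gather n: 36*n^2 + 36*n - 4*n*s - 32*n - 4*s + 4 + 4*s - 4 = 36*n^2 + n*(4 - 4*s)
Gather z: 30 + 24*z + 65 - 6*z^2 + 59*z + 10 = -6*z^2 + 83*z + 105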